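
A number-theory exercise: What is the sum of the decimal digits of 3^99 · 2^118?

3^99 · 2^118 = 57087852412934195869270257797960636435629666946074093948595685850655152885148418048
Sum of its 83 digits: 423.

423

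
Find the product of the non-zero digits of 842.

8×4×2 = 64

64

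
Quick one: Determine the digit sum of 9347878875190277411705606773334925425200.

178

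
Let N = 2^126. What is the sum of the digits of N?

172

2^126 = 85070591730234615865843651857942052864
Sum of its 38 digits: 172.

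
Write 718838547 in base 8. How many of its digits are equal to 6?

718838547 in base 8 is 5266115423.
The digit 6 appears 2 times.

2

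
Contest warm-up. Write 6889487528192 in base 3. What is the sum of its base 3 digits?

6889487528192 in base 3 is 220101121222020020201211212.
Digit sum: 2+2+0+1+0+1+1+2+1+2+2+2+0+2+0+0+2+0+2+0+1+2+1+1+2+1+2 = 32.

32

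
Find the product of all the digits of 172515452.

1×7×2×5×1×5×4×5×2 = 14000

14000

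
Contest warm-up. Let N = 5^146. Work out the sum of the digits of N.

457

5^146 = 1121038771459853656738983666631932905024209553501212617405654627111832866148688481189310550689697265625
Sum of its 103 digits: 457.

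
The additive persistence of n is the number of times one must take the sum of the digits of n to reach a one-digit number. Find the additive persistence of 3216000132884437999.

3216000132884437999 → 79 → 16 → 7 (3 steps)

3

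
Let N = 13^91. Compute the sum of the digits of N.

508

13^91 = 233800297756495754333906440859465656572562698747866779643043984685250327454376054887271637253929816437
Sum of its 102 digits: 508.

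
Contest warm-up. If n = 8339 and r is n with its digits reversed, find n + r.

17677

Reverse of 8339 is 9338.
8339 + 9338 = 17677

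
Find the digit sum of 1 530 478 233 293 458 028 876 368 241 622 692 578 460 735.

1+5+3+0+4+7+8+2+3+3+2+9+3+4+5+8+0+2+8+8+7+6+3+6+8+2+4+1+6+2+2+6+9+2+5+7+8+4+6+0+7+3+5 = 194

194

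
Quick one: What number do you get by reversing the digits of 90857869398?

89396875809

Reversing 90857869398 gives 89396875809.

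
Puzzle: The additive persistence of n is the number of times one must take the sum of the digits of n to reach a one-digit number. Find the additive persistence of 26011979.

2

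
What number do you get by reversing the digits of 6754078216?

6128704576

Reversing 6754078216 gives 6128704576.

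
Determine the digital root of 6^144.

9

The digital root of n equals n mod 9 (or 9 when 9 | n), so we need 6^144 mod 9.
6^144 ≡ 0 (mod 9), so the digital root is 9.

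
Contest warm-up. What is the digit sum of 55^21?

190

55^21 = 3528714153412895250897884368896484375
Sum of its 37 digits: 190.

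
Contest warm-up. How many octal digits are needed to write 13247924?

13247924 in base 8 is 62422664, which has 8 digits.

8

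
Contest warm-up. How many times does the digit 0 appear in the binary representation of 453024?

453024 in base 2 is 1101110100110100000.
The digit 0 appears 10 times.

10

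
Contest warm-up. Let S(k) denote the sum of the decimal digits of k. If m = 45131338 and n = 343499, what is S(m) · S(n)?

S(45131338) = 4+5+1+3+1+3+3+8 = 28.
S(343499) = 3+4+3+4+9+9 = 32.
28 · 32 = 896.

896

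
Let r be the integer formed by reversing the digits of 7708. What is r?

Reversing 7708 gives 8077.

8077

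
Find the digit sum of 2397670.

34

2+3+9+7+6+7+0 = 34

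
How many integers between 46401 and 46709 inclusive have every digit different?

48

The integers in [46401, 46709] that have every digit different: 46501, 46502, 46503, 46507, 46508, 46509, …, 46708, 46709.
48 qualify.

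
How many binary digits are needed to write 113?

113 in base 2 is 1110001, which has 7 digits.

7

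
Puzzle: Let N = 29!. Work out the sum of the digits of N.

126

29! = 8841761993739701954543616000000
Sum of its 31 digits: 126.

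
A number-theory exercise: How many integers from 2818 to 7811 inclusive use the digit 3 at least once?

2083

The integers in [2818, 7811] that use the digit 3 at least once: 2823, 2830, 2831, 2832, 2833, 2834, …, 7793, 7803.
2083 qualify.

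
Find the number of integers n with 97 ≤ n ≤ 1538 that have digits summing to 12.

The integers in [97, 1538] that have digits summing to 12: 129, 138, 147, 156, 165, 174, …, 1524, 1533.
114 qualify.

114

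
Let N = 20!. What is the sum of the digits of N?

20! = 2432902008176640000
Sum of its 19 digits: 54.

54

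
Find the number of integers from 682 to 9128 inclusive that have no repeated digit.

The integers in [682, 9128] that have no repeated digit: 682, 683, 684, 685, 687, 689, …, 9127, 9128.
4332 qualify.

4332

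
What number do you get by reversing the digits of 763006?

Reversing 763006 gives 600367.

600367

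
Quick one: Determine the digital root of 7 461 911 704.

4

7+4+6+1+9+1+1+7+0+4 = 40
4+0 = 4
(Equivalently, 7 461 911 704 mod 9 = 4.)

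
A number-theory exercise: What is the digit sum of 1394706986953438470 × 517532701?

1394706986953438470 × 517532701 = 721806474061584772616407470
Sum of its 27 digits: 114.

114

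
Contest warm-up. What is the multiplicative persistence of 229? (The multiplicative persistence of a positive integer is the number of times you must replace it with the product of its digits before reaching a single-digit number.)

229 → 36 → 18 → 8 (3 steps)

3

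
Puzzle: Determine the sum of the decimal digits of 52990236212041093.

58

5+2+9+9+0+2+3+6+2+1+2+0+4+1+0+9+3 = 58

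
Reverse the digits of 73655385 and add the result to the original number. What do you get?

Reverse of 73655385 is 58355637.
73655385 + 58355637 = 132011022

132011022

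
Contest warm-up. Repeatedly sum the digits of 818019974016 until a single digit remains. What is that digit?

9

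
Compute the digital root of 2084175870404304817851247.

1

2+0+8+4+1+7+5+8+7+0+4+0+4+3+0+4+8+1+7+8+5+1+2+4+7 = 100
1+0+0 = 1
(Equivalently, 2084175870404304817851247 mod 9 = 1.)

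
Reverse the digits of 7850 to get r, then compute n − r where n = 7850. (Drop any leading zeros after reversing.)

Reverse of 7850 is 587.
7850 − 587 = 7263

7263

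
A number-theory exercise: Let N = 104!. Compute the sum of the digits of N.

702

104! = 10299016745145627623848583864765044283053772454999072182325491776887871732475287174542709871683888003235965704141638377695179741979175588724736000000000000000000000000
Sum of its 167 digits: 702.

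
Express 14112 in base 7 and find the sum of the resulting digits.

12

14112 in base 7 is 56100.
Digit sum: 5+6+1+0+0 = 12.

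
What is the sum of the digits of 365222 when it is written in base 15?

365222 in base 15 is 73332.
Digit sum: 7+3+3+3+2 = 18.

18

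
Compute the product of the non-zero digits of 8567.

1680

8×5×6×7 = 1680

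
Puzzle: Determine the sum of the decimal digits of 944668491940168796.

101

9+4+4+6+6+8+4+9+1+9+4+0+1+6+8+7+9+6 = 101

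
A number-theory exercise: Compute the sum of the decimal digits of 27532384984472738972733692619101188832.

2+7+5+3+2+3+8+4+9+8+4+4+7+2+7+3+8+9+7+2+7+3+3+6+9+2+6+1+9+1+0+1+1+8+8+8+3+2 = 182

182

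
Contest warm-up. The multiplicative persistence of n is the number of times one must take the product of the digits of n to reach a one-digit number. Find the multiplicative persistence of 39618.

3

39618 → 1296 → 108 → 0 (3 steps)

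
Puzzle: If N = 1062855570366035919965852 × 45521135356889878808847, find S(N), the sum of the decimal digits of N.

1062855570366035919965852 × 45521135356889878808847 = 48382392283456716226857258626107740202675492644
Sum of its 47 digits: 210.

210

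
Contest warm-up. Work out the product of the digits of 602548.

0

6×0×2×5×4×8 = 0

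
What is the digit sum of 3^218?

3^218 = 102904301455531963439992866447168218522419143722136443140378363244115503241210542472452004357744699936489
Sum of its 105 digits: 423.

423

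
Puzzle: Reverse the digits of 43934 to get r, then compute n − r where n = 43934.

0

Reverse of 43934 is 43934.
43934 − 43934 = 0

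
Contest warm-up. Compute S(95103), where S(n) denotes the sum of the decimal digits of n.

9+5+1+0+3 = 18

18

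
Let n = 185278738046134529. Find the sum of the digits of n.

83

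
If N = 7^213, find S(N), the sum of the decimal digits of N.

793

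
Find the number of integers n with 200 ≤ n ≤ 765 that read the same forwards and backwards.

The integers in [200, 765] that read the same forwards and backwards: 202, 212, 222, 232, 242, 252, …, 747, 757.
56 qualify.

56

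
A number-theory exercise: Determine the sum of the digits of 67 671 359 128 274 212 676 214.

99

6+7+6+7+1+3+5+9+1+2+8+2+7+4+2+1+2+6+7+6+2+1+4 = 99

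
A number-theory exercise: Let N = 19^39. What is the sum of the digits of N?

19^39 = 74368742344158402044370289529129338200416023056379
Sum of its 50 digits: 199.

199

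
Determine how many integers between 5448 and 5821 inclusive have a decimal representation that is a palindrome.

3

The integers in [5448, 5821] that have a decimal representation that is a palindrome: 5555, 5665, 5775.
3 qualify.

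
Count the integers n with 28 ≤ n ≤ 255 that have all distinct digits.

173

The integers in [28, 255] that have all distinct digits: 28, 29, 30, 31, 32, 34, …, 253, 254.
173 qualify.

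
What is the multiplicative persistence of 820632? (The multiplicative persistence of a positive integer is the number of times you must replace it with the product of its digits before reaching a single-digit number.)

820632 → 0 (1 step)

1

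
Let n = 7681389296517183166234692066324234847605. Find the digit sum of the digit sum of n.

12

First digit sum: 183.
1+8+3 = 12.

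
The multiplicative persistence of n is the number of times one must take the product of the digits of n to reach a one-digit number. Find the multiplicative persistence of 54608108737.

1

54608108737 → 0 (1 step)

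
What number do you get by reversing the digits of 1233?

Reversing 1233 gives 3321.

3321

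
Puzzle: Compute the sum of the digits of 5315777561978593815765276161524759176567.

207

5+3+1+5+7+7+7+5+6+1+9+7+8+5+9+3+8+1+5+7+6+5+2+7+6+1+6+1+5+2+4+7+5+9+1+7+6+5+6+7 = 207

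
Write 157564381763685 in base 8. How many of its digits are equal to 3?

157564381763685 in base 8 is 4364672100214145.
The digit 3 appears 1 time.

1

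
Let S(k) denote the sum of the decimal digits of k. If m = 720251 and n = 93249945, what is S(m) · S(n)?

S(720251) = 7+2+0+2+5+1 = 17.
S(93249945) = 9+3+2+4+9+9+4+5 = 45.
17 · 45 = 765.

765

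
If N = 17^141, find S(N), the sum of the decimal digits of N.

791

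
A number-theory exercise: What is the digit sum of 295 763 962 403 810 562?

78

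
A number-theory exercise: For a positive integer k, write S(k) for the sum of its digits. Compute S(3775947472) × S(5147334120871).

2530

S(3775947472) = 3+7+7+5+9+4+7+4+7+2 = 55.
S(5147334120871) = 5+1+4+7+3+3+4+1+2+0+8+7+1 = 46.
55 · 46 = 2530.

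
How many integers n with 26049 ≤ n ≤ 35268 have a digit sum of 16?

484

The integers in [26049, 35268] that have a digit sum of 16: 26053, 26062, 26071, 26080, 26107, 26116, …, 35251, 35260.
484 qualify.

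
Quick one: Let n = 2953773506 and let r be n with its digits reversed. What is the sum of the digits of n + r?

49

Reversal of 2953773506 is 6053773592; 2953773506 + 6053773592 = 9007547098.
Digit sum of 9007547098: 9+0+0+7+5+4+7+0+9+8 = 49.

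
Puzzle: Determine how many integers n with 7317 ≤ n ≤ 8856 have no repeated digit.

772

The integers in [7317, 8856] that have no repeated digit: 7318, 7319, 7320, 7321, 7324, 7325, …, 8795, 8796.
772 qualify.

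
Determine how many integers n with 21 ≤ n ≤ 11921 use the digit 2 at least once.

The integers in [21, 11921] that use the digit 2 at least once: 21, 22, 23, 24, 25, 26, …, 11920, 11921.
3963 qualify.

3963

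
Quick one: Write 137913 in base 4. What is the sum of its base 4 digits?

15

137913 in base 4 is 201222321.
Digit sum: 2+0+1+2+2+2+3+2+1 = 15.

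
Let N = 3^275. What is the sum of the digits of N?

621

3^275 = 161564167785259874374701882760818966590663670099775212034368056926331164637590885704150241666650783841617994888871711843164109369307
Sum of its 132 digits: 621.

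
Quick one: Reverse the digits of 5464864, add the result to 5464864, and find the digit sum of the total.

Reversal of 5464864 is 4684645; 5464864 + 4684645 = 10149509.
Digit sum of 10149509: 1+0+1+4+9+5+0+9 = 29.

29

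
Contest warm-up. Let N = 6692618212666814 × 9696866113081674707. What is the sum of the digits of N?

6692618212666814 × 9696866113081674707 = 64897422754202073667856407722073498
Sum of its 35 digits: 163.

163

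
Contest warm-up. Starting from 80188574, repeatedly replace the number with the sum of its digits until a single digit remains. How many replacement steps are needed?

80188574 → 41 → 5 (2 steps)

2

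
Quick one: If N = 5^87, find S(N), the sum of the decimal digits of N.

278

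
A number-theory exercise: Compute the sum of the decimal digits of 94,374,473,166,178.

70

9+4+3+7+4+4+7+3+1+6+6+1+7+8 = 70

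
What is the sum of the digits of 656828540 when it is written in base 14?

30

656828540 in base 14 is 6333B004.
Digit sum: 6+3+3+3+11+0+0+4 = 30.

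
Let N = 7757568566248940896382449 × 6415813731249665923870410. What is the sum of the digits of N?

213

7757568566248940896382449 × 6415813731249665923870410 = 49771114928450738690298558254023731136205674434090
Sum of its 50 digits: 213.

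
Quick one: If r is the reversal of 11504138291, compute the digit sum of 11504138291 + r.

52

Reversal of 11504138291 is 19283140511; 11504138291 + 19283140511 = 30787278802.
Digit sum of 30787278802: 3+0+7+8+7+2+7+8+8+0+2 = 52.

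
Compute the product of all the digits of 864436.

8×6×4×4×3×6 = 13824

13824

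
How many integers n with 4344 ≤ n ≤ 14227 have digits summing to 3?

10

The integers in [4344, 14227] that have digits summing to 3: 10002, 10011, 10020, 10101, 10110, 10200, 11001, 11010, 11100, 12000.
10 qualify.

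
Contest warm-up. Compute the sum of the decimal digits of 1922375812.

40

1+9+2+2+3+7+5+8+1+2 = 40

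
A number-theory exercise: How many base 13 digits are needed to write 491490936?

491490936 in base 13 is 7AA96051, which has 8 digits.

8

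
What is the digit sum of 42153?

4+2+1+5+3 = 15

15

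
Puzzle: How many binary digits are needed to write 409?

409 in base 2 is 110011001, which has 9 digits.

9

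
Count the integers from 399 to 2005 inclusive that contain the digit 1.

The integers in [399, 2005] that contain the digit 1: 401, 410, 411, 412, 413, 414, …, 1999, 2001.
1115 qualify.

1115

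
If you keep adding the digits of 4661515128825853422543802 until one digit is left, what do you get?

1

4+6+6+1+5+1+5+1+2+8+8+2+5+8+5+3+4+2+2+5+4+3+8+0+2 = 100
1+0+0 = 1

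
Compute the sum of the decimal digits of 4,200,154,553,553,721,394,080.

76

4+2+0+0+1+5+4+5+5+3+5+5+3+7+2+1+3+9+4+0+8+0 = 76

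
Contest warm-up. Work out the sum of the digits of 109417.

22

1+0+9+4+1+7 = 22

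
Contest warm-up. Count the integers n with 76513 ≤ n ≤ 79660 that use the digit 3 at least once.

The integers in [76513, 79660] that use the digit 3 at least once: 76513, 76523, 76530, 76531, 76532, 76533, …, 79643, 79653.
846 qualify.

846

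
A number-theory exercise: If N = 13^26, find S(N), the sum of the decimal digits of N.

133

13^26 = 91733330193268616658399616009
Sum of its 29 digits: 133.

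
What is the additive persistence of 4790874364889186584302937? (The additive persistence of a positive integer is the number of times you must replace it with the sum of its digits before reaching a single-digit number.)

4790874364889186584302937 → 133 → 7 (2 steps)

2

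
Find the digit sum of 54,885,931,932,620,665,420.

88

5+4+8+8+5+9+3+1+9+3+2+6+2+0+6+6+5+4+2+0 = 88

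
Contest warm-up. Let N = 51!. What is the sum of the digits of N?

198

51! = 1551118753287382280224243016469303211063259720016986112000000000000
Sum of its 67 digits: 198.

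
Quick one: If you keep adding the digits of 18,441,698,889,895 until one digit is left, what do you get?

1+8+4+4+1+6+9+8+8+8+9+8+9+5 = 88
8+8 = 16
1+6 = 7
(Equivalently, 18,441,698,889,895 mod 9 = 7.)

7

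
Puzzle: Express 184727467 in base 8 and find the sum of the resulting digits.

184727467 in base 8 is 1300533653.
Digit sum: 1+3+0+0+5+3+3+6+5+3 = 29.

29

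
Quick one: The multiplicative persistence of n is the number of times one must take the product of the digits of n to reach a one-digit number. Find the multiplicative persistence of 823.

3

823 → 48 → 32 → 6 (3 steps)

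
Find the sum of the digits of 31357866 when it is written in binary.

31357866 in base 2 is 1110111100111101110101010.
Digit sum: 1+1+1+0+1+1+1+1+0+0+1+1+1+1+0+1+1+1+0+1+0+1+0+1+0 = 17.

17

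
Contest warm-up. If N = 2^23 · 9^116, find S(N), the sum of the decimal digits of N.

486

2^23 · 9^116 = 4128772897508125916152152901291675028893102301969053930472644413844358247614383523838160091634899330200220044338659328
Sum of its 118 digits: 486.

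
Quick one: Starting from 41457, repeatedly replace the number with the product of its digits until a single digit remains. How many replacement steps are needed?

41457 → 560 → 0 (2 steps)

2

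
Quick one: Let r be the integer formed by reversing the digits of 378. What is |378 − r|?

495

Reverse of 378 is 873.
|378 − 873| = 495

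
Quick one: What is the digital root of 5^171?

The digital root of n equals n mod 9 (or 9 when 9 | n), so we need 5^171 mod 9.
5^171 ≡ 8 (mod 9), so the digital root is 8.

8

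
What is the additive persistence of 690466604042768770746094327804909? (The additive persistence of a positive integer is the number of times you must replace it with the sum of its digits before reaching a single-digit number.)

690466604042768770746094327804909 → 154 → 10 → 1 (3 steps)

3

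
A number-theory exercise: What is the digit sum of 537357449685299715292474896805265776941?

210

5+3+7+3+5+7+4+4+9+6+8+5+2+9+9+7+1+5+2+9+2+4+7+4+8+9+6+8+0+5+2+6+5+7+7+6+9+4+1 = 210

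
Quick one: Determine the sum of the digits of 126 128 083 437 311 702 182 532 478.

1+2+6+1+2+8+0+8+3+4+3+7+3+1+1+7+0+2+1+8+2+5+3+2+4+7+8 = 99

99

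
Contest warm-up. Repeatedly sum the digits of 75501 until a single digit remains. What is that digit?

7+5+5+0+1 = 18
1+8 = 9

9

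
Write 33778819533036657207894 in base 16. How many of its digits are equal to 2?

33778819533036657207894 in base 16 is 727274A3570D42E6A56.
The digit 2 appears 3 times.

3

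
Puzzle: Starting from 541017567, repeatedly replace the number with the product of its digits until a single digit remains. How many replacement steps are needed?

541017567 → 0 (1 step)

1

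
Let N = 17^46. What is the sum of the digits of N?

17^46 = 398703807810572411498315063055075847178723756123452198369
Sum of its 57 digits: 253.

253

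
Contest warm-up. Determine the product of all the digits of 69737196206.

0

6×9×7×3×7×1×9×6×2×0×6 = 0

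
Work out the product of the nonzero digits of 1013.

3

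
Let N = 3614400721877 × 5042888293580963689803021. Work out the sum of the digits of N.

171

3614400721877 × 5042888293580963689803021 = 18227019088664107865769364606335390417
Sum of its 38 digits: 171.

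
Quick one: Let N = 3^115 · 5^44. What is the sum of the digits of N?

360

3^115 · 5^44 = 42036300072107920368514410029785218735151940661539827641490774112753570079803466796875
Sum of its 86 digits: 360.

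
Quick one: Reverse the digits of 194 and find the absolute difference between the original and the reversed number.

297

Reverse of 194 is 491.
|194 − 491| = 297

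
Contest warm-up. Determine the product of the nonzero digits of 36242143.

3×6×2×4×2×1×4×3 = 3456

3456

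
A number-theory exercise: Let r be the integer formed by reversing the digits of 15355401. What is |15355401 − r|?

Reverse of 15355401 is 10455351.
|15355401 − 10455351| = 4900050

4900050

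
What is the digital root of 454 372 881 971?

5

4+5+4+3+7+2+8+8+1+9+7+1 = 59
5+9 = 14
1+4 = 5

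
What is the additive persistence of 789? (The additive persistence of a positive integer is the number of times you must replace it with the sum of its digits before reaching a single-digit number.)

789 → 24 → 6 (2 steps)

2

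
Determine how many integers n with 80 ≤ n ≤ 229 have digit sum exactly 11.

The integers in [80, 229] that have digit sum exactly 11: 83, 92, 119, 128, 137, 146, …, 218, 227.
14 qualify.

14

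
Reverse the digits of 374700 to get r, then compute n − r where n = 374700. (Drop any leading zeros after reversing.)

367227

Reverse of 374700 is 7473.
374700 − 7473 = 367227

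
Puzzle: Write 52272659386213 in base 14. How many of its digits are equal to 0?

52272659386213 in base 14 is CCA020051457.
The digit 0 appears 3 times.

3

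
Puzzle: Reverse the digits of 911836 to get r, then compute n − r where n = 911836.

Reverse of 911836 is 638119.
911836 − 638119 = 273717

273717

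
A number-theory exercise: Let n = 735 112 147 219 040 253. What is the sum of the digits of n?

57

7+3+5+1+1+2+1+4+7+2+1+9+0+4+0+2+5+3 = 57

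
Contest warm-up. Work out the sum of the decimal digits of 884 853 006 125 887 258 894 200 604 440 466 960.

8+8+4+8+5+3+0+0+6+1+2+5+8+8+7+2+5+8+8+9+4+2+0+0+6+0+4+4+4+0+4+6+6+9+6+0 = 160

160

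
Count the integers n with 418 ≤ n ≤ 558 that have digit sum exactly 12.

The integers in [418, 558] that have digit sum exactly 12: 426, 435, 444, 453, 462, 471, …, 543, 552.
13 qualify.

13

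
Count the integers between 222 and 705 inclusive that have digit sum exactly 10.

34

The integers in [222, 705] that have digit sum exactly 10: 226, 235, 244, 253, 262, 271, …, 640, 703.
34 qualify.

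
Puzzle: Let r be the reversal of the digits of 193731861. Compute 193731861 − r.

25594470

Reverse of 193731861 is 168137391.
193731861 − 168137391 = 25594470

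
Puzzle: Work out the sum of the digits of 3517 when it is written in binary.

9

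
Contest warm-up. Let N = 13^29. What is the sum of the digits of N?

133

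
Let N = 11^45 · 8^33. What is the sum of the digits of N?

11^45 · 8^33 = 46199832697173423288519191963435287327432659357136246825459889414314066444288
Sum of its 77 digits: 370.

370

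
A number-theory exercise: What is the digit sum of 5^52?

5^52 = 2220446049250313080847263336181640625
Sum of its 37 digits: 130.

130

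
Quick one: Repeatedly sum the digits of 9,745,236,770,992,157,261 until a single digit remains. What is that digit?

2

9+7+4+5+2+3+6+7+7+0+9+9+2+1+5+7+2+6+1 = 92
9+2 = 11
1+1 = 2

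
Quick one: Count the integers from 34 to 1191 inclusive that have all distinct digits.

764

The integers in [34, 1191] that have all distinct digits: 34, 35, 36, 37, 38, 39, …, 1097, 1098.
764 qualify.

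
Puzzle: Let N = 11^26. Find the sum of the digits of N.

112

11^26 = 1191817653772720942460132761
Sum of its 28 digits: 112.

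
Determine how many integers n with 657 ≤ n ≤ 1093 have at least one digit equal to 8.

170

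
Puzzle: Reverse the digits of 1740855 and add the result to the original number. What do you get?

Reverse of 1740855 is 5580471.
1740855 + 5580471 = 7321326

7321326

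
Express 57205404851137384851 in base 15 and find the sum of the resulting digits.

135

57205404851137384851 in base 15 is 8A986D3E55ED93186.
Digit sum: 8+10+9+8+6+13+3+14+5+5+14+13+9+3+1+8+6 = 135.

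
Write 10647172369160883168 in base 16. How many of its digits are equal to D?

1

10647172369160883168 in base 16 is 93C25ADBCE304BE0.
The digit D appears 1 time.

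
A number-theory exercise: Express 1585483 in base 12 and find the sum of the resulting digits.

1585483 in base 12 is 645637.
Digit sum: 6+4+5+6+3+7 = 31.

31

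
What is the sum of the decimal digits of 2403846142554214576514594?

2+4+0+3+8+4+6+1+4+2+5+5+4+2+1+4+5+7+6+5+1+4+5+9+4 = 101

101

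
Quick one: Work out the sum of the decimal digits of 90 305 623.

28

9+0+3+0+5+6+2+3 = 28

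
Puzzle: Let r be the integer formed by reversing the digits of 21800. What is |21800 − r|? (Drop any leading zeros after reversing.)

20988

Reverse of 21800 is 812.
|21800 − 812| = 20988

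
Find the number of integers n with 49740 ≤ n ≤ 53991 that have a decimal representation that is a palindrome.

The integers in [49740, 53991] that have a decimal representation that is a palindrome: 49794, 49894, 49994, 50005, 50105, 50205, …, 53835, 53935.
43 qualify.

43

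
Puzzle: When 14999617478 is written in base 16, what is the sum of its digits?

83

14999617478 in base 16 is 37E0BFFC6.
Digit sum: 3+7+14+0+11+15+15+12+6 = 83.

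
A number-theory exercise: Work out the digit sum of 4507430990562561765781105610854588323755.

176

4+5+0+7+4+3+0+9+9+0+5+6+2+5+6+1+7+6+5+7+8+1+1+0+5+6+1+0+8+5+4+5+8+8+3+2+3+7+5+5 = 176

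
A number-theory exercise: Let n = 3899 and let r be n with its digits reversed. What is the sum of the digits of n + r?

Reversal of 3899 is 9983; 3899 + 9983 = 13882.
Digit sum of 13882: 1+3+8+8+2 = 22.

22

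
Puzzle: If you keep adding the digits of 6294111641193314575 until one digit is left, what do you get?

6+2+9+4+1+1+1+6+4+1+1+9+3+3+1+4+5+7+5 = 73
7+3 = 10
1+0 = 1

1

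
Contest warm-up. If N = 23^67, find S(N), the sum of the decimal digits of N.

410

23^67 = 17209371632473416951512407430343972791444899258744425424119111408989634907925837174600928647
Sum of its 92 digits: 410.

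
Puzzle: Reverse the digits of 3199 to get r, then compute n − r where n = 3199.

-6714

Reverse of 3199 is 9913.
3199 − 9913 = -6714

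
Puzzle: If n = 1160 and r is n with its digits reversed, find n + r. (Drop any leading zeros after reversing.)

1771

Reverse of 1160 is 611.
1160 + 611 = 1771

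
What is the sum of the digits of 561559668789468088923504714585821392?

5+6+1+5+5+9+6+6+8+7+8+9+4+6+8+0+8+8+9+2+3+5+0+4+7+1+4+5+8+5+8+2+1+3+9+2 = 187

187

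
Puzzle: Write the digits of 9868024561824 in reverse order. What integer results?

4281654208689

Reversing 9868024561824 gives 4281654208689.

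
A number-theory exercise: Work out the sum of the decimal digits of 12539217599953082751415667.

122

1+2+5+3+9+2+1+7+5+9+9+9+5+3+0+8+2+7+5+1+4+1+5+6+6+7 = 122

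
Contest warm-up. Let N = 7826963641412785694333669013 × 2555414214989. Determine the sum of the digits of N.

7826963641412785694333669013 × 2555414214989 = 20001134149468298645993362106287549435857
Sum of its 41 digits: 183.

183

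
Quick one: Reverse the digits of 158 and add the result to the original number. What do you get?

Reverse of 158 is 851.
158 + 851 = 1009

1009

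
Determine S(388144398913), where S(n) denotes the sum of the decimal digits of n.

3+8+8+1+4+4+3+9+8+9+1+3 = 61

61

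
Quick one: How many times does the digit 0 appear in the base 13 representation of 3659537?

1

3659537 in base 13 is 9B190B.
The digit 0 appears 1 time.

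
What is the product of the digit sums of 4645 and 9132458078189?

S(4645) = 4+6+4+5 = 19.
S(9132458078189) = 9+1+3+2+4+5+8+0+7+8+1+8+9 = 65.
19 · 65 = 1235.

1235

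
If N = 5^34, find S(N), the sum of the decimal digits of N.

103

5^34 = 582076609134674072265625
Sum of its 24 digits: 103.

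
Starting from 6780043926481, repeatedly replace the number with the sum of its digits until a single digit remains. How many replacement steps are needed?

6780043926481 → 58 → 13 → 4 (3 steps)

3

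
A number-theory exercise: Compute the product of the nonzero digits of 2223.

24

2×2×2×3 = 24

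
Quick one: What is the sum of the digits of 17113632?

24

1+7+1+1+3+6+3+2 = 24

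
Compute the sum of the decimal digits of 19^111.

586

19^111 = 8742783133586211652559990374704055804178644734417494500073558586145712200039147185104301989484242918343250260456094222377310009032398945680219
Sum of its 142 digits: 586.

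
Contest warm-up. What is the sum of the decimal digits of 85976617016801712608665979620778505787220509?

211

8+5+9+7+6+6+1+7+0+1+6+8+0+1+7+1+2+6+0+8+6+6+5+9+7+9+6+2+0+7+7+8+5+0+5+7+8+7+2+2+0+5+0+9 = 211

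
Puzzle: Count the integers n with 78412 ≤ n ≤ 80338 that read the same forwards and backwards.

The integers in [78412, 80338] that read the same forwards and backwards: 78487, 78587, 78687, 78787, 78887, 78987, …, 80208, 80308.
20 qualify.

20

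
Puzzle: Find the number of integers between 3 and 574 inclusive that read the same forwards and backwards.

63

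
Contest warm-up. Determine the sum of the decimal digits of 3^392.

864

3^392 = 10753054578045012301854027065376435942159419236821721652624786344956879370764050321075948564158990117078944114437639980470496843937177955600387911058456829298576480006669762717945935579041
Sum of its 188 digits: 864.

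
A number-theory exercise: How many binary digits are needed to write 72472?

17

72472 in base 2 is 10001101100011000, which has 17 digits.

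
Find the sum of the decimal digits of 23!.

99

23! = 25852016738884976640000
Sum of its 23 digits: 99.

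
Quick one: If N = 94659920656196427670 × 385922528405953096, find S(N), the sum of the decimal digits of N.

94659920656196427670 × 385922528405953096 = 36531395918346232088472841156776566320
Sum of its 38 digits: 169.

169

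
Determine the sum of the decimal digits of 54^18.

135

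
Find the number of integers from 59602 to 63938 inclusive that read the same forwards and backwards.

44

The integers in [59602, 63938] that read the same forwards and backwards: 59695, 59795, 59895, 59995, 60006, 60106, …, 63836, 63936.
44 qualify.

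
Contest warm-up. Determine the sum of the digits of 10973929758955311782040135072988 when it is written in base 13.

160

10973929758955311782040135072988 in base 13 is 9282305478C1721A65246BA6AB17.
Digit sum: 9+2+8+2+3+0+5+4+7+8+12+1+7+2+1+10+6+5+2+4+6+11+10+6+10+11+1+7 = 160.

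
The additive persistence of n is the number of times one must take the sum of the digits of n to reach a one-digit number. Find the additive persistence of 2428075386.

2

2428075386 → 45 → 9 (2 steps)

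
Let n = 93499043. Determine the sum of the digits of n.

9+3+4+9+9+0+4+3 = 41

41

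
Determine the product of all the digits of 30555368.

3×0×5×5×5×3×6×8 = 0

0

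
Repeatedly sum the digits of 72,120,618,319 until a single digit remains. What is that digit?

7+2+1+2+0+6+1+8+3+1+9 = 40
4+0 = 4
(Equivalently, 72,120,618,319 mod 9 = 4.)

4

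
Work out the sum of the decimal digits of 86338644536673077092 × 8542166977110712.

86338644536673077092 × 8542166977110712 = 737519118209668948594201740595009504
Sum of its 36 digits: 163.

163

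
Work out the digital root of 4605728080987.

4+6+0+5+7+2+8+0+8+0+9+8+7 = 64
6+4 = 10
1+0 = 1
(Equivalently, 4605728080987 mod 9 = 1.)

1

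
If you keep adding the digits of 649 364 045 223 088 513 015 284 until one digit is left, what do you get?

6+4+9+3+6+4+0+4+5+2+2+3+0+8+8+5+1+3+0+1+5+2+8+4 = 93
9+3 = 12
1+2 = 3

3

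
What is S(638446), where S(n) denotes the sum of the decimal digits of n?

6+3+8+4+4+6 = 31

31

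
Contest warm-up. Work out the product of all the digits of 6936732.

6×9×3×6×7×3×2 = 40824

40824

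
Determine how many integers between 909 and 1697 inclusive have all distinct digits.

399

The integers in [909, 1697] that have all distinct digits: 910, 912, 913, 914, 915, 916, …, 1695, 1697.
399 qualify.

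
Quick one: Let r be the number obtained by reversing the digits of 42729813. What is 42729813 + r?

74622537

Reverse of 42729813 is 31892724.
42729813 + 31892724 = 74622537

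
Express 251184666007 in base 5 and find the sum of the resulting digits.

31

251184666007 in base 5 is 13103411233303012.
Digit sum: 1+3+1+0+3+4+1+1+2+3+3+3+0+3+0+1+2 = 31.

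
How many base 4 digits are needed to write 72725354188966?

24

72725354188966 in base 4 is 100202102300321301002212, which has 24 digits.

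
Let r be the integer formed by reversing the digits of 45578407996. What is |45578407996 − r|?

24392079558

Reverse of 45578407996 is 69970487554.
|45578407996 − 69970487554| = 24392079558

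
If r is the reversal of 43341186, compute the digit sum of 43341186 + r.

Reversal of 43341186 is 68114334; 43341186 + 68114334 = 111455520.
Digit sum of 111455520: 1+1+1+4+5+5+5+2+0 = 24.

24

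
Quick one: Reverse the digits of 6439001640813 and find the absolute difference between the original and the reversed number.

3258540631467

Reverse of 6439001640813 is 3180461009346.
|6439001640813 − 3180461009346| = 3258540631467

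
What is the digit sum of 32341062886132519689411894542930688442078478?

203

3+2+3+4+1+0+6+2+8+8+6+1+3+2+5+1+9+6+8+9+4+1+1+8+9+4+5+4+2+9+3+0+6+8+8+4+4+2+0+7+8+4+7+8 = 203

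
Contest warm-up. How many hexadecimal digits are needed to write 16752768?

6

16752768 in base 16 is FFA080, which has 6 digits.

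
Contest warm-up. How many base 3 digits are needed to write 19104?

9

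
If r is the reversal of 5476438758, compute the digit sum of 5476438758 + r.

42

Reversal of 5476438758 is 8578346745; 5476438758 + 8578346745 = 14054785503.
Digit sum of 14054785503: 1+4+0+5+4+7+8+5+5+0+3 = 42.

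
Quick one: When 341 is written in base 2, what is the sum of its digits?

341 in base 2 is 101010101.
Digit sum: 1+0+1+0+1+0+1+0+1 = 5.

5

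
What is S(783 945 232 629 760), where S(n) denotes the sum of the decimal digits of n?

7+8+3+9+4+5+2+3+2+6+2+9+7+6+0 = 73

73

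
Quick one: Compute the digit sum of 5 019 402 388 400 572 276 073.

5+0+1+9+4+0+2+3+8+8+4+0+0+5+7+2+2+7+6+0+7+3 = 83

83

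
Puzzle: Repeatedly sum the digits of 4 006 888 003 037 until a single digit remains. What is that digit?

2

4+0+0+6+8+8+8+0+0+3+0+3+7 = 47
4+7 = 11
1+1 = 2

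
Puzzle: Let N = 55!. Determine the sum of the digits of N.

279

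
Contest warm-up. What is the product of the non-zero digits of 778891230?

7×7×8×8×9×1×2×3 = 169344

169344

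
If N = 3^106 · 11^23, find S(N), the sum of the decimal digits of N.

360

3^106 · 11^23 = 336422287074105269090635489882817117598418712636992916493357713650374399099
Sum of its 75 digits: 360.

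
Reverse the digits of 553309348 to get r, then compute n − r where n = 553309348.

Reverse of 553309348 is 843903355.
553309348 − 843903355 = -290594007

-290594007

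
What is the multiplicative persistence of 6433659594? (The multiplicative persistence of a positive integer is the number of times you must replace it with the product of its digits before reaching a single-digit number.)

2

6433659594 → 10497600 → 0 (2 steps)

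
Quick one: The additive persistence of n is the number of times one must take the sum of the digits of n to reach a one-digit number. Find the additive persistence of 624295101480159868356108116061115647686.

624295101480159868356108116061115647686 → 161 → 8 (2 steps)

2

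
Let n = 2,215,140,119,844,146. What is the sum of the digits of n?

53

2+2+1+5+1+4+0+1+1+9+8+4+4+1+4+6 = 53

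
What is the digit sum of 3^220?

513

3^220 = 926138713099787670959935798024513966701772293499227988263405269197039529170894882252068039219702299428401
Sum of its 105 digits: 513.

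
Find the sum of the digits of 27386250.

2+7+3+8+6+2+5+0 = 33

33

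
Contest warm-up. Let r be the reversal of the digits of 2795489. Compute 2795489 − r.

-7050483

Reverse of 2795489 is 9845972.
2795489 − 9845972 = -7050483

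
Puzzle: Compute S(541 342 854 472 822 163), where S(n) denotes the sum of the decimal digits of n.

71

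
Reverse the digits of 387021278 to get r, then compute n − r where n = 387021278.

-485099505

Reverse of 387021278 is 872120783.
387021278 − 872120783 = -485099505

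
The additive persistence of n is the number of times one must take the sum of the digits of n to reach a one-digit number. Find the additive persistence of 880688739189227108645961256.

880688739189227108645961256 → 139 → 13 → 4 (3 steps)

3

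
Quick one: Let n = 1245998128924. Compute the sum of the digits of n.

64

1+2+4+5+9+9+8+1+2+8+9+2+4 = 64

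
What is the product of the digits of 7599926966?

99202320

7×5×9×9×9×2×6×9×6×6 = 99202320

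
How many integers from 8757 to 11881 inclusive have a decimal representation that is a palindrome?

32

The integers in [8757, 11881] that have a decimal representation that is a palindrome: 8778, 8888, 8998, 9009, 9119, 9229, …, 11711, 11811.
32 qualify.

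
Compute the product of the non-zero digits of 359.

3×5×9 = 135

135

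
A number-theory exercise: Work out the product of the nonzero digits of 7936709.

71442

7×9×3×6×7×9 = 71442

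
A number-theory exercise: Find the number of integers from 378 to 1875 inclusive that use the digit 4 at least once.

447

The integers in [378, 1875] that use the digit 4 at least once: 384, 394, 400, 401, 402, 403, …, 1864, 1874.
447 qualify.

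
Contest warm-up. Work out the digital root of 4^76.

4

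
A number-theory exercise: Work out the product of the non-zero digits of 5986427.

120960

5×9×8×6×4×2×7 = 120960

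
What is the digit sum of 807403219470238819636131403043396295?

144

8+0+7+4+0+3+2+1+9+4+7+0+2+3+8+8+1+9+6+3+6+1+3+1+4+0+3+0+4+3+3+9+6+2+9+5 = 144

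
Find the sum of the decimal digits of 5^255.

5^255 = 17272337110188889250772703725600799142232000728872562770047406940337183606324854115943015006944576453121094587892299327193990197893663893387306007554116149549372494220733642578125
Sum of its 179 digits: 773.

773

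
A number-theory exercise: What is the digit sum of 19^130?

19^130 = 17296893996662430280285615391259712027802886821412742331085359065884366495175001180168968752195351917323073308583538540263437124839137395760944897016194243082478871401
Sum of its 167 digits: 739.

739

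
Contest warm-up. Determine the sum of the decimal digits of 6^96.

342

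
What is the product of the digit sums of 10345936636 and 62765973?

S(10345936636) = 1+0+3+4+5+9+3+6+6+3+6 = 46.
S(62765973) = 6+2+7+6+5+9+7+3 = 45.
46 · 45 = 2070.

2070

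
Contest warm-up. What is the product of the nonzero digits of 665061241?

6×6×5×6×1×2×4×1 = 8640

8640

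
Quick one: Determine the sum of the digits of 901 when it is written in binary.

5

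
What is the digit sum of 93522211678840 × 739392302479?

115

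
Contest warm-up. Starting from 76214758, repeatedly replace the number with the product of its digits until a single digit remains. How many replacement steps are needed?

76214758 → 94080 → 0 (2 steps)

2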